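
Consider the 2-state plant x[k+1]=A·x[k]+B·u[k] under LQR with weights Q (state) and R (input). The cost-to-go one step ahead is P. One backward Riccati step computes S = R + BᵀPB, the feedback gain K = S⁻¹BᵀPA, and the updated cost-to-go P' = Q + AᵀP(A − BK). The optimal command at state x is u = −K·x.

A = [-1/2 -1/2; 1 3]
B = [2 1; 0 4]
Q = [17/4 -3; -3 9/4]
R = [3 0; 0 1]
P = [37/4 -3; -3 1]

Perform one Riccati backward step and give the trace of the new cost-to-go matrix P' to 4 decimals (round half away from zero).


BᵀP = [18.5000 -6.0000; -2.7500 1.0000]
S = R + BᵀPB = [3 0; 0 1] + [37.0000 -5.5000; -5.5000 1.2500] = [40.0000 -5.5000; -5.5000 2.2500]
BᵀPA = [-15.2500 -27.2500; 2.3750 4.3750]
K = S⁻¹·BᵀPA = [-0.3556 -0.6234; 0.1862 0.4205]
A−BK = [0.0251 0.3264; 0.2552 1.3180]
AᵀP(A−BK) = [0.4467 0.8065; 0.8065 1.4843]
P' = Q + AᵀP(A−BK) = [4.6967 -2.1935; -2.1935 3.7343]
tr(P') = 8.4310

8.4310


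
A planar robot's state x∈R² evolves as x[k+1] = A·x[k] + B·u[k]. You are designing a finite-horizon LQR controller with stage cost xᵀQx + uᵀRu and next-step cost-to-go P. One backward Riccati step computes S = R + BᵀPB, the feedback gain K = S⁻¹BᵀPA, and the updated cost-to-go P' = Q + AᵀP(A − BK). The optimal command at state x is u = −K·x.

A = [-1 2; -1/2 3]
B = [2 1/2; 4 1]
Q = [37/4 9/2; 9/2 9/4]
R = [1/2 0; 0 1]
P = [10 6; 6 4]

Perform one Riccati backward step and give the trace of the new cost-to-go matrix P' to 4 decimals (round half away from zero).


BᵀP = [44.0000 28.0000; 11.0000 7.0000]
S = R + BᵀPB = [1/2 0; 0 1] + [200.0000 50.0000; 50.0000 12.5000] = [200.5000 50.0000; 50.0000 13.5000]
BᵀPA = [-58.0000 172.0000; -14.5000 43.0000]
K = S⁻¹·BᵀPA = [-0.2805 0.8319; -0.0351 0.1040]
A−BK = [-0.4214 0.2842; 0.6572 -0.4317]
AᵀP(A−BK) = [0.2207 -0.2406; -0.2406 0.4377]
P' = Q + AᵀP(A−BK) = [9.4707 4.2594; 4.2594 2.6877]
tr(P') = 12.1584

12.1584


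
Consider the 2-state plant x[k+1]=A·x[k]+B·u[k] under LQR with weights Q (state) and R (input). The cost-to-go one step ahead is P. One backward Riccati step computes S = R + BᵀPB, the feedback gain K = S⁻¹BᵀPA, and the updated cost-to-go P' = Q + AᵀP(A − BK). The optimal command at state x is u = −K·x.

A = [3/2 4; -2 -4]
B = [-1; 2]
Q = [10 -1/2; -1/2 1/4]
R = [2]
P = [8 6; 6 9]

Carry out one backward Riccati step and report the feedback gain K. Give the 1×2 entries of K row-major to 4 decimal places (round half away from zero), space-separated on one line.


BᵀP = [4.0000 12.0000]
S = R + BᵀPB = [2] + [20.0000] = [22.0000]
BᵀPA = [-18.0000 -32.0000]
K = S⁻¹·BᵀPA = [-0.8182 -1.4545]
A−BK = [0.6818 2.5455; -0.3636 -1.0909]
AᵀP(A−BK) = [3.2727 9.8182; 9.8182 33.4545]
P' = Q + AᵀP(A−BK) = [13.2727 9.3182; 9.3182 33.7045]
tr(P') = 46.9773

-0.8182 -1.4545


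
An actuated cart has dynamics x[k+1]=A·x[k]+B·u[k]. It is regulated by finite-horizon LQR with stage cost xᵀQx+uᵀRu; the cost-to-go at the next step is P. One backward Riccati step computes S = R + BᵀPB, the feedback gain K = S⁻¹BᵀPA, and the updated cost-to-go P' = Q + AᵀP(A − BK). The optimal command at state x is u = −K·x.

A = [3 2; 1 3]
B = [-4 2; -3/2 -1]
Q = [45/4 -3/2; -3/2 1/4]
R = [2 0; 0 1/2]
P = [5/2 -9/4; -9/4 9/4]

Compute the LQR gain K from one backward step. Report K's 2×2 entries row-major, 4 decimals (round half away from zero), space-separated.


-0.3348 -0.3707 0.3991 -0.5860

BᵀP = [-6.6250 5.6250; 7.2500 -6.7500]
S = R + BᵀPB = [2 0; 0 1/2] + [18.0625 -18.8750; -18.8750 21.2500] = [20.0625 -18.8750; -18.8750 21.7500]
BᵀPA = [-14.2500 3.6250; 15.0000 -5.7500]
K = S⁻¹·BᵀPA = [-0.3348 -0.3707; 0.3991 -0.5860]
A−BK = [0.8627 1.6894; 0.8970 1.8580]
AᵀP(A−BK) = [0.4925 0.5086; 0.5086 1.2240]
P' = Q + AᵀP(A−BK) = [11.7425 -0.9914; -0.9914 1.4740]
tr(P') = 13.2164


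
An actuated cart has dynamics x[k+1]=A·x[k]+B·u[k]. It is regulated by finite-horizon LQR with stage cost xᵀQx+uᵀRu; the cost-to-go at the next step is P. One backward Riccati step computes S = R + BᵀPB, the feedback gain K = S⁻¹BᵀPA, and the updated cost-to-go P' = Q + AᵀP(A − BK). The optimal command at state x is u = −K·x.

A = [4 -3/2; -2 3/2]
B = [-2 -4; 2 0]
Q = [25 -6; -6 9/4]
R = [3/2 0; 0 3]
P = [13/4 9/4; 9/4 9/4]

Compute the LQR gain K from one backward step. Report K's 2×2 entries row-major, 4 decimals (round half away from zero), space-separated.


-0.7044 0.4906 -0.5157 0.0377

BᵀP = [-2.0000 0.0000; -13.0000 -9.0000]
S = R + BᵀPB = [3/2 0; 0 3] + [4.0000 8.0000; 8.0000 52.0000] = [5.5000 8.0000; 8.0000 55.0000]
BᵀPA = [-8.0000 3.0000; -34.0000 6.0000]
K = S⁻¹·BᵀPA = [-0.7044 0.4906; -0.5157 0.0377]
A−BK = [0.5283 -0.3679; -0.5912 0.5189]
AᵀP(A−BK) = [1.8302 -0.7925; -0.7925 0.5519]
P' = Q + AᵀP(A−BK) = [26.8302 -6.7925; -6.7925 2.8019]
tr(P') = 29.6321


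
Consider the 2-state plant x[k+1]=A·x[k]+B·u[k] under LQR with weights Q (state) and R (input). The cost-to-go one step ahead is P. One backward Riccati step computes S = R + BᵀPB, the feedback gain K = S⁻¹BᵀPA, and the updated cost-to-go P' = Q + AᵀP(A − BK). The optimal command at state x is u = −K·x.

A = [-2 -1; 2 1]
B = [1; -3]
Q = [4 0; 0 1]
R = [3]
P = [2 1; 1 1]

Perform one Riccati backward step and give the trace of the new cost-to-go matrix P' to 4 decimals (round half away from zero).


9.3750

BᵀP = [-1.0000 -2.0000]
S = R + BᵀPB = [3] + [5.0000] = [8.0000]
BᵀPA = [-2.0000 -1.0000]
K = S⁻¹·BᵀPA = [-0.2500 -0.1250]
A−BK = [-1.7500 -0.8750; 1.2500 0.6250]
AᵀP(A−BK) = [3.5000 1.7500; 1.7500 0.8750]
P' = Q + AᵀP(A−BK) = [7.5000 1.7500; 1.7500 1.8750]
tr(P') = 9.3750


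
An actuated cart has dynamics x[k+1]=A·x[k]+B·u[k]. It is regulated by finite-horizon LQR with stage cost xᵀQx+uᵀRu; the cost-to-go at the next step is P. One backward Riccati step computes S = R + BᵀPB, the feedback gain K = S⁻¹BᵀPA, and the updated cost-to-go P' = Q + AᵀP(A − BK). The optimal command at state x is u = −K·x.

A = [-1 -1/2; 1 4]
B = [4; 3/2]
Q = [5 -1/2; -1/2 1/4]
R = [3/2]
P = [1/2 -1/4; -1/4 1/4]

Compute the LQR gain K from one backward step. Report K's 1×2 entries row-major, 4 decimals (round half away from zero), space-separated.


BᵀP = [1.6250 -0.6250]
S = R + BᵀPB = [3/2] + [5.5625] = [7.0625]
BᵀPA = [-2.2500 -3.3125]
K = S⁻¹·BᵀPA = [-0.3186 -0.4690]
A−BK = [0.2743 1.3761; 1.4779 4.7035]
AᵀP(A−BK) = [0.5332 1.3197; 1.3197 3.5713]
P' = Q + AᵀP(A−BK) = [5.5332 0.8197; 0.8197 3.8213]
tr(P') = 9.3545

-0.3186 -0.4690


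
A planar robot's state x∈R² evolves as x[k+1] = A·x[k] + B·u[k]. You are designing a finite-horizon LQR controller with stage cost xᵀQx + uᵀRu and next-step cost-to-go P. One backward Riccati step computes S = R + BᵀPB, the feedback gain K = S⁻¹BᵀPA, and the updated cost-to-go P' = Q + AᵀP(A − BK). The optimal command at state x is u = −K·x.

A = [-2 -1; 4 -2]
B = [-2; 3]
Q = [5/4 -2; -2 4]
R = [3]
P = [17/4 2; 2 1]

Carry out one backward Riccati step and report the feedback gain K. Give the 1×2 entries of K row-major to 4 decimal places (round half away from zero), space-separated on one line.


BᵀP = [-2.5000 -1.0000]
S = R + BᵀPB = [3] + [2.0000] = [5.0000]
BᵀPA = [1.0000 4.5000]
K = S⁻¹·BᵀPA = [0.2000 0.9000]
A−BK = [-1.6000 0.8000; 3.4000 -4.7000]
AᵀP(A−BK) = [0.8000 -0.4000; -0.4000 12.2000]
P' = Q + AᵀP(A−BK) = [2.0500 -2.4000; -2.4000 16.2000]
tr(P') = 18.2500

0.2000 0.9000


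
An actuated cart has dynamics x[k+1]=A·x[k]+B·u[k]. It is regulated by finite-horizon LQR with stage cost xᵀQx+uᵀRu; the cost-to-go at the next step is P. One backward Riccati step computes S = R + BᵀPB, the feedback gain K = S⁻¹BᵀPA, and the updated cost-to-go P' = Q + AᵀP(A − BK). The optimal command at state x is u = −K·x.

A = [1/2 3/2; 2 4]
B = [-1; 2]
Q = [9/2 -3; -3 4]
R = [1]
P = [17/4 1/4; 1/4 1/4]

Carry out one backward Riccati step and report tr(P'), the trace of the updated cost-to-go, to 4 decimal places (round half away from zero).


BᵀP = [-3.7500 0.2500]
S = R + BᵀPB = [1] + [4.2500] = [5.2500]
BᵀPA = [-1.3750 -4.6250]
K = S⁻¹·BᵀPA = [-0.2619 -0.8810]
A−BK = [0.2381 0.6190; 2.5238 5.7619]
AᵀP(A−BK) = [2.2024 5.2262; 5.2262 12.4881]
P' = Q + AᵀP(A−BK) = [6.7024 2.2262; 2.2262 16.4881]
tr(P') = 23.1905

23.1905


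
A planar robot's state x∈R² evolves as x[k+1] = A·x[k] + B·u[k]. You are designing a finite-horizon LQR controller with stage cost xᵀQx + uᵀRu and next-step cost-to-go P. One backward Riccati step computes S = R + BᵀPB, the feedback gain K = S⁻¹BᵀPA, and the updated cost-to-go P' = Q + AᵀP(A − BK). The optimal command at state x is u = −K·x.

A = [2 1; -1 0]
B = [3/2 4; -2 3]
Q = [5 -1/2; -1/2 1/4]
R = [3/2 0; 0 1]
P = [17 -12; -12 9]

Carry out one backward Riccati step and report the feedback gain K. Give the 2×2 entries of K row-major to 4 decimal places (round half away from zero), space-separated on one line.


0.7629 0.2343 0.2475 0.1653

BᵀP = [49.5000 -36.0000; 32.0000 -21.0000]
S = R + BᵀPB = [3/2 0; 0 1] + [146.2500 90.0000; 90.0000 65.0000] = [147.7500 90.0000; 90.0000 66.0000]
BᵀPA = [135.0000 49.5000; 85.0000 32.0000]
K = S⁻¹·BᵀPA = [0.7629 0.2343; 0.2475 0.1653]
A−BK = [-0.1344 -0.0127; -0.2166 -0.0272]
AᵀP(A−BK) = [0.9650 0.3143; 0.3143 0.1108]
P' = Q + AᵀP(A−BK) = [5.9650 -0.1857; -0.1857 0.3608]
tr(P') = 6.3258


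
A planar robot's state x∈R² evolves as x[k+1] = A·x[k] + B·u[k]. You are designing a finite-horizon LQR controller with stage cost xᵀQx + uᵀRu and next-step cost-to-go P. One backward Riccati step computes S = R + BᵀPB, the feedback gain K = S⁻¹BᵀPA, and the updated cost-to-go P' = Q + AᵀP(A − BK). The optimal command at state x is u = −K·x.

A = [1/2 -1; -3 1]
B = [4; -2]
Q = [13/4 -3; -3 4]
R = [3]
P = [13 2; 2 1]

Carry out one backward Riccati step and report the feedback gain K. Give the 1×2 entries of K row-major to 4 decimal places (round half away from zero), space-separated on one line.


BᵀP = [48.0000 6.0000]
S = R + BᵀPB = [3] + [180.0000] = [183.0000]
BᵀPA = [6.0000 -42.0000]
K = S⁻¹·BᵀPA = [0.0328 -0.2295]
A−BK = [0.3689 -0.0820; -2.9344 0.5410]
AᵀP(A−BK) = [6.0533 -1.1230; -1.1230 0.3607]
P' = Q + AᵀP(A−BK) = [9.3033 -4.1230; -4.1230 4.3607]
tr(P') = 13.6639

0.0328 -0.2295


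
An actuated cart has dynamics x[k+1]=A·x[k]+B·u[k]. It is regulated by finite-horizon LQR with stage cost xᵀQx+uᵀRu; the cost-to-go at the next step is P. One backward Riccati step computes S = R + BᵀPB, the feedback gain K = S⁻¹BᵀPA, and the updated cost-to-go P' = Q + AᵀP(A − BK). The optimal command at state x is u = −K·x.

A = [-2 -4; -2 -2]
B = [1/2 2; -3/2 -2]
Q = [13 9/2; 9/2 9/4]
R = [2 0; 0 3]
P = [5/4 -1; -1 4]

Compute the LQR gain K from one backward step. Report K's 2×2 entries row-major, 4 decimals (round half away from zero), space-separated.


0.8027 0.9739 -0.0889 -0.4625

BᵀP = [2.1250 -6.5000; 4.5000 -10.0000]
S = R + BᵀPB = [2 0; 0 3] + [10.8125 17.2500; 17.2500 29.0000] = [12.8125 17.2500; 17.2500 32.0000]
BᵀPA = [8.7500 4.5000; 11.0000 2.0000]
K = S⁻¹·BᵀPA = [0.8027 0.9739; -0.0889 -0.4625]
A−BK = [-2.2235 -3.5620; -0.9739 -1.4641]
AᵀP(A−BK) = [6.9550 10.5659; 10.5659 16.5425]
P' = Q + AᵀP(A−BK) = [19.9550 15.0659; 15.0659 18.7925]
tr(P') = 38.7475


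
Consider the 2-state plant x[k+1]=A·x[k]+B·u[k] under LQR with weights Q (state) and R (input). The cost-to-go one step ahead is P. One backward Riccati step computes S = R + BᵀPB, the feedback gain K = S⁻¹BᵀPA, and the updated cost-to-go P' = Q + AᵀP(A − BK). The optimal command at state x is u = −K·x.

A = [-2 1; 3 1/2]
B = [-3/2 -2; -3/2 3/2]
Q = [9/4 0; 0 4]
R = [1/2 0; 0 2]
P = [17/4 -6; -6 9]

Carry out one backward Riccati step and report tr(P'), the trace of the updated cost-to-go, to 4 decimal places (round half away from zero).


10.4614

BᵀP = [2.6250 -4.5000; -17.5000 25.5000]
S = R + BᵀPB = [1/2 0; 0 2] + [2.8125 -12.0000; -12.0000 73.2500] = [3.3125 -12.0000; -12.0000 75.2500]
BᵀPA = [-18.7500 0.3750; 111.5000 -4.7500]
K = S⁻¹·BᵀPA = [-0.6929 -0.2734; 1.3712 -0.1067]
A−BK = [-0.2969 0.3764; -0.0962 0.2500]
AᵀP(A−BK) = [4.1158 -0.2268; -0.2268 0.0956]
P' = Q + AᵀP(A−BK) = [6.3658 -0.2268; -0.2268 4.0956]
tr(P') = 10.4614


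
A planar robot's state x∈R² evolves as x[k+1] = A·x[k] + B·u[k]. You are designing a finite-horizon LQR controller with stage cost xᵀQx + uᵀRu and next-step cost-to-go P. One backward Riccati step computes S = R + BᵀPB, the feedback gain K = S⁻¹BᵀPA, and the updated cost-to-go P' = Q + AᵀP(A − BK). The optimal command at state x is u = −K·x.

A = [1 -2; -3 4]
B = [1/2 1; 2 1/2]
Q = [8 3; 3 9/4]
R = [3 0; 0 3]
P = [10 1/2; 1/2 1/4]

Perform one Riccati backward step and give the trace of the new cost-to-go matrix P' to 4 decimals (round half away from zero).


26.3667

BᵀP = [6.0000 0.7500; 10.2500 0.6250]
S = R + BᵀPB = [3 0; 0 3] + [4.5000 6.3750; 6.3750 10.5625] = [7.5000 6.3750; 6.3750 13.5625]
BᵀPA = [3.7500 -9.0000; 8.3750 -18.0000]
K = S⁻¹·BᵀPA = [-0.0414 -0.1197; 0.6370 -1.2709]
A−BK = [0.3837 -0.6692; -3.2356 4.8749]
AᵀP(A−BK) = [4.0706 -6.9071; -6.9071 12.0460]
P' = Q + AᵀP(A−BK) = [12.0706 -3.9071; -3.9071 14.2960]
tr(P') = 26.3667


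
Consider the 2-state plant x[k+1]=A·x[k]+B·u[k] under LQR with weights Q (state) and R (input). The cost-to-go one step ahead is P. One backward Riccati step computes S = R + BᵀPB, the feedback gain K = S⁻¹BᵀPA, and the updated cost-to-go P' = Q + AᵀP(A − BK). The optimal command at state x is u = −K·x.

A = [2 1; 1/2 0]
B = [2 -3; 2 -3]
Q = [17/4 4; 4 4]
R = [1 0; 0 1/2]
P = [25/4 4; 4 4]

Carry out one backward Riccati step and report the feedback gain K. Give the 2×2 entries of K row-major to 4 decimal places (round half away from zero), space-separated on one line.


BᵀP = [20.5000 16.0000; -30.7500 -24.0000]
S = R + BᵀPB = [1 0; 0 1/2] + [73.0000 -109.5000; -109.5000 164.2500] = [74.0000 -109.5000; -109.5000 164.7500]
BᵀPA = [49.0000 20.5000; -73.5000 -30.7500]
K = S⁻¹·BᵀPA = [0.1217 0.0509; -0.3652 -0.1528]
A−BK = [0.6609 0.4398; -0.8391 -0.5602]
AᵀP(A−BK) = [1.1913 0.7739; 0.7739 0.5075]
P' = Q + AᵀP(A−BK) = [5.4413 4.7739; 4.7739 4.5075]
tr(P') = 9.9488

0.1217 0.0509 -0.3652 -0.1528


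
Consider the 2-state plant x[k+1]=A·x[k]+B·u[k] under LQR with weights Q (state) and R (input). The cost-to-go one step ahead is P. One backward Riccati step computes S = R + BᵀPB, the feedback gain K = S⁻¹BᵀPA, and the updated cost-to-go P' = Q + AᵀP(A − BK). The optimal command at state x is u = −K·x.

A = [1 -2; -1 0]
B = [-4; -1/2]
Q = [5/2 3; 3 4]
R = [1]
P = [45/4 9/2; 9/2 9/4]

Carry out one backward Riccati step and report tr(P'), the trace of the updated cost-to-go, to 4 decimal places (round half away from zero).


7.2871

BᵀP = [-47.2500 -19.1250]
S = R + BᵀPB = [1] + [198.5625] = [199.5625]
BᵀPA = [-28.1250 94.5000]
K = S⁻¹·BᵀPA = [-0.1409 0.4735]
A−BK = [0.4363 -0.1059; -1.0705 0.2368]
AᵀP(A−BK) = [0.5363 -0.1818; -0.1818 0.2509]
P' = Q + AᵀP(A−BK) = [3.0363 2.8182; 2.8182 4.2509]
tr(P') = 7.2871


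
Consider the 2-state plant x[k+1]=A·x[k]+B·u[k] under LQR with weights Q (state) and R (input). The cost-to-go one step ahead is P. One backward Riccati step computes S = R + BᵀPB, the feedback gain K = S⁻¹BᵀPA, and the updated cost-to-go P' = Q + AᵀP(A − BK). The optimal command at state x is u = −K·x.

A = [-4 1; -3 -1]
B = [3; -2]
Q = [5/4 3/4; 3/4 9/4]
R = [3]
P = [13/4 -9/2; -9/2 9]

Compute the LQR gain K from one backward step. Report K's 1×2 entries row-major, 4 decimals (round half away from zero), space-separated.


BᵀP = [18.7500 -31.5000]
S = R + BᵀPB = [3] + [119.2500] = [122.2500]
BᵀPA = [19.5000 50.2500]
K = S⁻¹·BᵀPA = [0.1595 0.4110]
A−BK = [-4.4785 -0.2331; -2.6810 -0.1779]
AᵀP(A−BK) = [21.8896 1.4847; 1.4847 0.5951]
P' = Q + AᵀP(A−BK) = [23.1396 2.2347; 2.2347 2.8451]
tr(P') = 25.9847

0.1595 0.4110


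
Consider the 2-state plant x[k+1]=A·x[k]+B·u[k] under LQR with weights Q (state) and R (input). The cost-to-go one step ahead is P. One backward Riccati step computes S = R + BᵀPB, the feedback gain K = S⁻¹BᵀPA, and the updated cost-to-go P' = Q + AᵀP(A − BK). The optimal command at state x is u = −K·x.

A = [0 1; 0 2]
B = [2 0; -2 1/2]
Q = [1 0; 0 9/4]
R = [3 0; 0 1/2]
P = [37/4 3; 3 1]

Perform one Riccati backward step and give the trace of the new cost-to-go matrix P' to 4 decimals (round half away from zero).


7.1193

BᵀP = [12.5000 4.0000; 1.5000 0.5000]
S = R + BᵀPB = [3 0; 0 1/2] + [17.0000 2.0000; 2.0000 0.2500] = [20.0000 2.0000; 2.0000 0.7500]
BᵀPA = [0.0000 20.5000; 0.0000 2.5000]
K = S⁻¹·BᵀPA = [0.0000 0.9432; 0.0000 0.8182]
A−BK = [0.0000 -0.8864; 0.0000 3.4773]
AᵀP(A−BK) = [0.0000 0.0000; 0.0000 3.8693]
P' = Q + AᵀP(A−BK) = [1.0000 0.0000; 0.0000 6.1193]
tr(P') = 7.1193


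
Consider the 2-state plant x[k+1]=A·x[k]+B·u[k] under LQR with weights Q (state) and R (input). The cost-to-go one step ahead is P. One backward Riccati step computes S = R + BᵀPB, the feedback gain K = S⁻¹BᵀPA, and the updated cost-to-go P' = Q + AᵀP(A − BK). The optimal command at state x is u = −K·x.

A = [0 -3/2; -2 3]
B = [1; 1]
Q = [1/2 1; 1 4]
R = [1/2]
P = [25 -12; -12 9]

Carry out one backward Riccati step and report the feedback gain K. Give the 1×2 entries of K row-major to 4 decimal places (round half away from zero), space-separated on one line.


0.5714 -2.7143

BᵀP = [13.0000 -3.0000]
S = R + BᵀPB = [1/2] + [10.0000] = [10.5000]
BᵀPA = [6.0000 -28.5000]
K = S⁻¹·BᵀPA = [0.5714 -2.7143]
A−BK = [-0.5714 1.2143; -2.5714 5.7143]
AᵀP(A−BK) = [32.5714 -73.7143; -73.7143 167.8929]
P' = Q + AᵀP(A−BK) = [33.0714 -72.7143; -72.7143 171.8929]
tr(P') = 204.9643


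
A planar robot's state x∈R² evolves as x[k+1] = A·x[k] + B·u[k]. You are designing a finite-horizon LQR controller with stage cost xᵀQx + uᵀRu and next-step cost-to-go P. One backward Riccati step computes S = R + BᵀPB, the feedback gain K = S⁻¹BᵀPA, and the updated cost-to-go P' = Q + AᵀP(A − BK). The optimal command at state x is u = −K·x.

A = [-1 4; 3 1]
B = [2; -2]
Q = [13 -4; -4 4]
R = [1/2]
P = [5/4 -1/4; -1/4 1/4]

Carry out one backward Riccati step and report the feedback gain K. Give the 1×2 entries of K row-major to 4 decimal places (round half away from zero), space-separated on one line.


BᵀP = [3.0000 -1.0000]
S = R + BᵀPB = [1/2] + [8.0000] = [8.5000]
BᵀPA = [-6.0000 11.0000]
K = S⁻¹·BᵀPA = [-0.7059 1.2941]
A−BK = [0.4118 1.4118; 1.5882 3.5882]
AᵀP(A−BK) = [0.7647 0.7647; 0.7647 4.0147]
P' = Q + AᵀP(A−BK) = [13.7647 -3.2353; -3.2353 8.0147]
tr(P') = 21.7794

-0.7059 1.2941


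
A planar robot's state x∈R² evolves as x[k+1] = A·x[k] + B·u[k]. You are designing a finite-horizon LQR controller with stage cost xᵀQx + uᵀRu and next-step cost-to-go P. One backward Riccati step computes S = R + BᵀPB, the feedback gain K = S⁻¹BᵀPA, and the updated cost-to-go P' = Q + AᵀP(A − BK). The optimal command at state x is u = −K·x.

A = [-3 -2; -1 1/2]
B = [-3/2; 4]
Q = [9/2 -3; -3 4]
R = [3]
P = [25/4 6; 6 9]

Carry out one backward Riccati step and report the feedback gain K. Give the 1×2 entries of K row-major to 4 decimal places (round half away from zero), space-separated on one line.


-0.7958 -0.1768

BᵀP = [14.6250 27.0000]
S = R + BᵀPB = [3] + [86.0625] = [89.0625]
BᵀPA = [-70.8750 -15.7500]
K = S⁻¹·BᵀPA = [-0.7958 -0.1768]
A−BK = [-4.1937 -2.2653; 2.1832 1.2074]
AᵀP(A−BK) = [44.8484 23.4663; 23.4663 12.4647]
P' = Q + AᵀP(A−BK) = [49.3484 20.4663; 20.4663 16.4647]
tr(P') = 65.8132


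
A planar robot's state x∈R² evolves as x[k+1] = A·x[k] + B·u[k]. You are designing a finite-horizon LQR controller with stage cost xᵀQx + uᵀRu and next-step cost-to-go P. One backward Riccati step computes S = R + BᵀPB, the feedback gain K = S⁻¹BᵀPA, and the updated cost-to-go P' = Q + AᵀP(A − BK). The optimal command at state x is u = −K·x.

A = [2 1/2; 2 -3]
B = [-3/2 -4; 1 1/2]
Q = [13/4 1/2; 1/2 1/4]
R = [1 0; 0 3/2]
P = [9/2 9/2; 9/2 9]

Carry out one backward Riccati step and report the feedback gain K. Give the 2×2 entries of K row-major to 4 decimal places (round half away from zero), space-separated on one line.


BᵀP = [-2.2500 2.2500; -15.7500 -13.5000]
S = R + BᵀPB = [1 0; 0 3/2] + [5.6250 10.1250; 10.1250 56.2500] = [6.6250 10.1250; 10.1250 57.7500]
BᵀPA = [0.0000 -7.8750; -58.5000 32.6250]
K = S⁻¹·BᵀPA = [2.1148 -2.8032; -1.3838 1.0564]
A−BK = [-0.3628 0.5208; 0.5771 -0.7250]
AᵀP(A−BK) = [9.0497 -10.2005; -10.2005 12.0849]
P' = Q + AᵀP(A−BK) = [12.2997 -9.7005; -9.7005 12.3349]
tr(P') = 24.6346

2.1148 -2.8032 -1.3838 1.0564


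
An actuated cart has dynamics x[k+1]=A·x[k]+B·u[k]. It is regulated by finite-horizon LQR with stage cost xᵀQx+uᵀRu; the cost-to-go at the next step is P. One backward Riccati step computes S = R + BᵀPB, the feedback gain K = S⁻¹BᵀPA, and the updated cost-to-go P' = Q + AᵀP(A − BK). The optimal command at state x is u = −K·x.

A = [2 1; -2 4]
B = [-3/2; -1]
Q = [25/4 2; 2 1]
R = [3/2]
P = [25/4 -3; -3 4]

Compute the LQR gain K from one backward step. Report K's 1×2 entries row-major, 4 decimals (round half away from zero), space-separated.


BᵀP = [-6.3750 0.5000]
S = R + BᵀPB = [3/2] + [9.0625] = [10.5625]
BᵀPA = [-13.7500 -4.3750]
K = S⁻¹·BᵀPA = [-1.3018 -0.4142]
A−BK = [0.0473 0.3787; -3.3018 3.5858]
AᵀP(A−BK) = [47.1006 -43.1953; -43.1953 44.4379]
P' = Q + AᵀP(A−BK) = [53.3506 -41.1953; -41.1953 45.4379]
tr(P') = 98.7885

-1.3018 -0.4142


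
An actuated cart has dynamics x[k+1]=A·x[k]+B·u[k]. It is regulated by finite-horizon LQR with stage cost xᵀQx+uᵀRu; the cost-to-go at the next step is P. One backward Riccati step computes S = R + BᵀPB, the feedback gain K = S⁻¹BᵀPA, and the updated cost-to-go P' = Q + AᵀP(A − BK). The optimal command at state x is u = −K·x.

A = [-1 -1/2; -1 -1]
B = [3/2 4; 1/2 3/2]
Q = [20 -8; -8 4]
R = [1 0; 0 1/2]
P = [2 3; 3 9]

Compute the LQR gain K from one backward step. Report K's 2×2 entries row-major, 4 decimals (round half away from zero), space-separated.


BᵀP = [4.5000 9.0000; 12.5000 25.5000]
S = R + BᵀPB = [1 0; 0 1/2] + [11.2500 31.5000; 31.5000 88.2500] = [12.2500 31.5000; 31.5000 88.7500]
BᵀPA = [-13.5000 -11.2500; -38.0000 -31.7500]
K = S⁻¹·BᵀPA = [-0.0118 0.0178; -0.4240 -0.3641]
A−BK = [0.7136 0.9296; -0.3581 -0.4628]
AᵀP(A−BK) = [0.7294 0.9059; 0.9059 1.1412]
P' = Q + AᵀP(A−BK) = [20.7294 -7.0941; -7.0941 5.1412]
tr(P') = 25.8706

-0.0118 0.0178 -0.4240 -0.3641


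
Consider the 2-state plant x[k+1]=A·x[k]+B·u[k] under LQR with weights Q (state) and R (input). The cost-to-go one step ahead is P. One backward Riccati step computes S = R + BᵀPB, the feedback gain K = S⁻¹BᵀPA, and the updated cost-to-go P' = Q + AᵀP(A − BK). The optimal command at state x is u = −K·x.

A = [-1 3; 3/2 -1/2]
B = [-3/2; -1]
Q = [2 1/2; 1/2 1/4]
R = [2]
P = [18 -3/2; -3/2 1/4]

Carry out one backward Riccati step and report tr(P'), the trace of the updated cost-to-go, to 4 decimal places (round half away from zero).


13.6136

BᵀP = [-25.5000 2.0000]
S = R + BᵀPB = [2] + [36.2500] = [38.2500]
BᵀPA = [28.5000 -77.5000]
K = S⁻¹·BᵀPA = [0.7451 -2.0261]
A−BK = [0.1176 -0.0392; 2.2451 -2.5261]
AᵀP(A−BK) = [1.8272 -3.9424; -3.9424 9.5364]
P' = Q + AᵀP(A−BK) = [3.8272 -3.4424; -3.4424 9.7864]
tr(P') = 13.6136


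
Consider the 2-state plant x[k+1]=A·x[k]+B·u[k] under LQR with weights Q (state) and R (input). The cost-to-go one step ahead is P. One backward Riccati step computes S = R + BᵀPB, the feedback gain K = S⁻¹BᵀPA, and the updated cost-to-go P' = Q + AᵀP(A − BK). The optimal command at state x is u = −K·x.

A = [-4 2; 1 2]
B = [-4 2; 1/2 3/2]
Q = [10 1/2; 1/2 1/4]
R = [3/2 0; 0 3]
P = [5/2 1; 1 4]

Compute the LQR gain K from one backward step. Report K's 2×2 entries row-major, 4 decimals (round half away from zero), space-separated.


BᵀP = [-9.5000 -2.0000; 6.5000 8.0000]
S = R + BᵀPB = [3/2 0; 0 3] + [37.0000 -22.0000; -22.0000 25.0000] = [38.5000 -22.0000; -22.0000 28.0000]
BᵀPA = [36.0000 -23.0000; -18.0000 29.0000]
K = S⁻¹·BᵀPA = [1.0303 -0.0101; 0.1667 1.0278]
A−BK = [-0.2121 -0.0960; 0.2348 0.4634]
AᵀP(A−BK) = [1.9091 0.8636; 0.8636 3.9621]
P' = Q + AᵀP(A−BK) = [11.9091 1.3636; 1.3636 4.2121]
tr(P') = 16.1212

1.0303 -0.0101 0.1667 1.0278


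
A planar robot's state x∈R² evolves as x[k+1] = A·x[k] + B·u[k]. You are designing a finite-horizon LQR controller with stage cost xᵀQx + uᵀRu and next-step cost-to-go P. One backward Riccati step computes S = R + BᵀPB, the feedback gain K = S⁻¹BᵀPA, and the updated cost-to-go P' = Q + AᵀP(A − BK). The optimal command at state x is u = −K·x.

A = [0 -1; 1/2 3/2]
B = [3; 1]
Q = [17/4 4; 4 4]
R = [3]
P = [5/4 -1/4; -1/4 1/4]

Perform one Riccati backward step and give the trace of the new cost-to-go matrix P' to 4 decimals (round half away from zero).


9.4808

BᵀP = [3.5000 -0.5000]
S = R + BᵀPB = [3] + [10.0000] = [13.0000]
BᵀPA = [-0.2500 -4.2500]
K = S⁻¹·BᵀPA = [-0.0192 -0.3269]
A−BK = [0.0577 -0.0192; 0.5192 1.8269]
AᵀP(A−BK) = [0.0577 0.2308; 0.2308 1.1731]
P' = Q + AᵀP(A−BK) = [4.3077 4.2308; 4.2308 5.1731]
tr(P') = 9.4808


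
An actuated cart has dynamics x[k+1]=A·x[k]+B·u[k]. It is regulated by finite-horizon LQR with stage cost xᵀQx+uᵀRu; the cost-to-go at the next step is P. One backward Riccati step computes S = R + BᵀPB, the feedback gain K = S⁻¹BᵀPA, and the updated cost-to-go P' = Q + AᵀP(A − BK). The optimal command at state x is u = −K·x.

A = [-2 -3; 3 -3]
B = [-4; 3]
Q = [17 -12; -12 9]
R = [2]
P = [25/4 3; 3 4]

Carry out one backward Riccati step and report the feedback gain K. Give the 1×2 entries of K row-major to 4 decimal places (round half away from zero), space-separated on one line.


BᵀP = [-16.0000 0.0000]
S = R + BᵀPB = [2] + [64.0000] = [66.0000]
BᵀPA = [32.0000 48.0000]
K = S⁻¹·BᵀPA = [0.4848 0.7273]
A−BK = [-0.0606 -0.0909; 1.5455 -5.1818]
AᵀP(A−BK) = [9.4848 -30.7727; -30.7727 111.3409]
P' = Q + AᵀP(A−BK) = [26.4848 -42.7727; -42.7727 120.3409]
tr(P') = 146.8258

0.4848 0.7273


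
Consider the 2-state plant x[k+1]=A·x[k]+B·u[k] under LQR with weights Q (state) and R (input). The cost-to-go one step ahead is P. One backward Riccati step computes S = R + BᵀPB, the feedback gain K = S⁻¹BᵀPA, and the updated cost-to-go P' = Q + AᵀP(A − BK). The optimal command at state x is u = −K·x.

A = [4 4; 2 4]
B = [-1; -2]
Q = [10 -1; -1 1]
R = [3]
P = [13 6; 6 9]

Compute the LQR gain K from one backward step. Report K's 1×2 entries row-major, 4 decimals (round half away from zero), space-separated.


-1.9474 -2.5789

BᵀP = [-25.0000 -24.0000]
S = R + BᵀPB = [3] + [73.0000] = [76.0000]
BᵀPA = [-148.0000 -196.0000]
K = S⁻¹·BᵀPA = [-1.9474 -2.5789]
A−BK = [2.0526 1.4211; -1.8947 -1.1579]
AᵀP(A−BK) = [51.7895 42.3158; 42.3158 38.5263]
P' = Q + AᵀP(A−BK) = [61.7895 41.3158; 41.3158 39.5263]
tr(P') = 101.3158


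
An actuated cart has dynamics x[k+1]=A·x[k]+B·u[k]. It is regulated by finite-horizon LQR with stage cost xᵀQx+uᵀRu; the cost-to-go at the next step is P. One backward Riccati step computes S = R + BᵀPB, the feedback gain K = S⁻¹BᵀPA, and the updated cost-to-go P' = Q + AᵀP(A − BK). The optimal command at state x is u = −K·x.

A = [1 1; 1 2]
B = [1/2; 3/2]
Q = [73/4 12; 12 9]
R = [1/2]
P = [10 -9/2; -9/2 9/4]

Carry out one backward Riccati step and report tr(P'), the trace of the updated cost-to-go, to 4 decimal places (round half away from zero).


BᵀP = [-1.7500 1.1250]
S = R + BᵀPB = [1/2] + [0.8125] = [1.3125]
BᵀPA = [-0.6250 0.5000]
K = S⁻¹·BᵀPA = [-0.4762 0.3810]
A−BK = [1.2381 0.8095; 1.7143 1.4286]
AᵀP(A−BK) = [2.9524 1.2381; 1.2381 0.8095]
P' = Q + AᵀP(A−BK) = [21.2024 13.2381; 13.2381 9.8095]
tr(P') = 31.0119

31.0119


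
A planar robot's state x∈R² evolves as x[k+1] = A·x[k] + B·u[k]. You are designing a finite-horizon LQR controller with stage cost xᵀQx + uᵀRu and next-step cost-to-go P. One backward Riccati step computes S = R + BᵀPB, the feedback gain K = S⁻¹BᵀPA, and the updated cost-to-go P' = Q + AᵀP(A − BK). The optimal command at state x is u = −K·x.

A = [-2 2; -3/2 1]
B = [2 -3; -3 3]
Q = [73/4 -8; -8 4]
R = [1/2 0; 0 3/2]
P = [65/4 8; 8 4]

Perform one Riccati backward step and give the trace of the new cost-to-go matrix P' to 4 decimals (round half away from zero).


35.4562

BᵀP = [8.5000 4.0000; -24.7500 -12.0000]
S = R + BᵀPB = [1/2 0; 0 3/2] + [5.0000 -13.5000; -13.5000 38.2500] = [5.5000 -13.5000; -13.5000 39.7500]
BᵀPA = [-23.0000 21.0000; 67.5000 -61.5000]
K = S⁻¹·BᵀPA = [-0.0825 0.1237; 1.6701 -1.5052]
A−BK = [3.1753 -2.7629; -6.7577 5.8866]
AᵀP(A−BK) = [7.3711 -6.5567; -6.5567 5.8351]
P' = Q + AᵀP(A−BK) = [25.6211 -14.5567; -14.5567 9.8351]
tr(P') = 35.4562


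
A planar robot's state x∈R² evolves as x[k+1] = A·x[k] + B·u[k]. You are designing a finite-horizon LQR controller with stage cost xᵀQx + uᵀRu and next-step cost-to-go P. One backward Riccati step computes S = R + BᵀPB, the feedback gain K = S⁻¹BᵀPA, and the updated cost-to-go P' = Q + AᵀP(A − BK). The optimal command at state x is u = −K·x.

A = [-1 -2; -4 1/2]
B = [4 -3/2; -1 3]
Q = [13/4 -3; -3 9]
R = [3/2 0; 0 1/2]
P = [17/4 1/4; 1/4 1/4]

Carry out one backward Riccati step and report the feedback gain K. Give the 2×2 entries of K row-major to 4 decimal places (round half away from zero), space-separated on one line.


-0.6586 -0.4524 -1.0874 0.1083

BᵀP = [16.7500 0.7500; -5.6250 0.3750]
S = R + BᵀPB = [3/2 0; 0 1/2] + [66.2500 -22.8750; -22.8750 9.5625] = [67.7500 -22.8750; -22.8750 10.0625]
BᵀPA = [-19.7500 -33.1250; 4.1250 11.4375]
K = S⁻¹·BᵀPA = [-0.6586 -0.4524; -1.0874 0.1083]
A−BK = [0.0035 -0.0281; -1.3966 -0.2772]
AᵀP(A−BK) = [1.7271 0.4940; 0.4940 0.3393]
P' = Q + AᵀP(A−BK) = [4.9771 -2.5060; -2.5060 9.3393]
tr(P') = 14.3164


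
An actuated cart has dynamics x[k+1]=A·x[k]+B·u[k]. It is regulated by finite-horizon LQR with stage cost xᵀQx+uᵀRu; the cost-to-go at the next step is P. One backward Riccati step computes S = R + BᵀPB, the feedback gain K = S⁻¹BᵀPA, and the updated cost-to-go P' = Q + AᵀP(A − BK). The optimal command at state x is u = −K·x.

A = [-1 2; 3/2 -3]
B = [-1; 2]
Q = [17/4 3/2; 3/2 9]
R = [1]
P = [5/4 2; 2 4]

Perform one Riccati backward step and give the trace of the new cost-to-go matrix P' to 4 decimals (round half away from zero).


BᵀP = [2.7500 6.0000]
S = R + BᵀPB = [1] + [9.2500] = [10.2500]
BᵀPA = [6.2500 -12.5000]
K = S⁻¹·BᵀPA = [0.6098 -1.2195]
A−BK = [-0.3902 0.7805; 0.2805 -0.5610]
AᵀP(A−BK) = [0.4390 -0.8780; -0.8780 1.7561]
P' = Q + AᵀP(A−BK) = [4.6890 0.6220; 0.6220 10.7561]
tr(P') = 15.4451

15.4451


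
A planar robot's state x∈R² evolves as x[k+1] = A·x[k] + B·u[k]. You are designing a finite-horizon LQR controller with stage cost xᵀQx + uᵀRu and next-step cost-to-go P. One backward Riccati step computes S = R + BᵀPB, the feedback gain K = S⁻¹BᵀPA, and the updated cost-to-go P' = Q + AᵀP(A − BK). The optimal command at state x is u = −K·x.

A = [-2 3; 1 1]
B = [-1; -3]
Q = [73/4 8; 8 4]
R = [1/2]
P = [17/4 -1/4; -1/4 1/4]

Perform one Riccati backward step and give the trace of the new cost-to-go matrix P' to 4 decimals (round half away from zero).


47.8182

BᵀP = [-3.5000 -0.5000]
S = R + BᵀPB = [1/2] + [5.0000] = [5.5000]
BᵀPA = [6.5000 -11.0000]
K = S⁻¹·BᵀPA = [1.1818 -2.0000]
A−BK = [-0.8182 1.0000; 4.5455 -5.0000]
AᵀP(A−BK) = [10.5682 -12.5000; -12.5000 15.0000]
P' = Q + AᵀP(A−BK) = [28.8182 -4.5000; -4.5000 19.0000]
tr(P') = 47.8182


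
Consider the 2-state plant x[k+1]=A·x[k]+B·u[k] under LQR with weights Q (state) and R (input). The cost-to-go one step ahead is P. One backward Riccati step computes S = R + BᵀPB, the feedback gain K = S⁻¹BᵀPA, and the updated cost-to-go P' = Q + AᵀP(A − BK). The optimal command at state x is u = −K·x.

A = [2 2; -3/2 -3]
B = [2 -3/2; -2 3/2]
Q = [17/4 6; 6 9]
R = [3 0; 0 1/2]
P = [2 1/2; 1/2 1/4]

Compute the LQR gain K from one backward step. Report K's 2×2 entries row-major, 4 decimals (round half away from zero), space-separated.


BᵀP = [3.0000 0.5000; -2.2500 -0.3750]
S = R + BᵀPB = [3 0; 0 1/2] + [5.0000 -3.7500; -3.7500 2.8125] = [8.0000 -3.7500; -3.7500 3.3125]
BᵀPA = [5.2500 4.5000; -3.9375 -3.3750]
K = S⁻¹·BᵀPA = [0.2111 0.1809; -0.9497 -0.8141]
A−BK = [0.1533 0.4171; 0.3467 -1.4171]
AᵀP(A−BK) = [0.7148 0.4698; 0.4698 0.6884]
P' = Q + AᵀP(A−BK) = [4.9648 6.4698; 6.4698 9.6884]
tr(P') = 14.6533

0.2111 0.1809 -0.9497 -0.8141


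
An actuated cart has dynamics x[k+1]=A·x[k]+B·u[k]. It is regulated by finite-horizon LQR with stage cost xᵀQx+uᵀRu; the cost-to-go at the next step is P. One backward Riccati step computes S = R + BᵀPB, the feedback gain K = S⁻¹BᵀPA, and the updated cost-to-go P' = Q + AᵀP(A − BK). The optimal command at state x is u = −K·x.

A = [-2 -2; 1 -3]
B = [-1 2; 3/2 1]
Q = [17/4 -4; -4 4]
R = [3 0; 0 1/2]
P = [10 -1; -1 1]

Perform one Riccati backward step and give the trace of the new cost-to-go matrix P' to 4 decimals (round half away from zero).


12.6684

BᵀP = [-11.5000 2.5000; 19.0000 -1.0000]
S = R + BᵀPB = [3 0; 0 1/2] + [15.2500 -20.5000; -20.5000 37.0000] = [18.2500 -20.5000; -20.5000 37.5000]
BᵀPA = [25.5000 15.5000; -39.0000 -35.0000]
K = S⁻¹·BᵀPA = [0.5935 -0.5159; -0.7156 -1.2153]
A−BK = [0.0246 -0.0852; 0.8254 -1.0109]
AᵀP(A−BK) = [1.9593 -1.2437; -1.2437 2.4591]
P' = Q + AᵀP(A−BK) = [6.2093 -5.2437; -5.2437 6.4591]
tr(P') = 12.6684


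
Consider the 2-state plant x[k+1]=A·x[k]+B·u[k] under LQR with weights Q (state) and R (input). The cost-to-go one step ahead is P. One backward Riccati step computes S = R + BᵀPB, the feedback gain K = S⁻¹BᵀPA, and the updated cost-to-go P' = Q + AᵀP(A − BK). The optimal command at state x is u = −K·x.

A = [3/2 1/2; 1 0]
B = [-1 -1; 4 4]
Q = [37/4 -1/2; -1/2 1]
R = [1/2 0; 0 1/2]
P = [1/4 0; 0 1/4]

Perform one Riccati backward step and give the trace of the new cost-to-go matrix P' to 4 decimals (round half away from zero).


11.0347

BᵀP = [-0.2500 1.0000; -0.2500 1.0000]
S = R + BᵀPB = [1/2 0; 0 1/2] + [4.2500 4.2500; 4.2500 4.2500] = [4.7500 4.2500; 4.2500 4.7500]
BᵀPA = [0.6250 -0.1250; 0.6250 -0.1250]
K = S⁻¹·BᵀPA = [0.0694 -0.0139; 0.0694 -0.0139]
A−BK = [1.6389 0.4722; 0.4444 0.1111]
AᵀP(A−BK) = [0.7257 0.2049; 0.2049 0.0590]
P' = Q + AᵀP(A−BK) = [9.9757 -0.2951; -0.2951 1.0590]
tr(P') = 11.0347


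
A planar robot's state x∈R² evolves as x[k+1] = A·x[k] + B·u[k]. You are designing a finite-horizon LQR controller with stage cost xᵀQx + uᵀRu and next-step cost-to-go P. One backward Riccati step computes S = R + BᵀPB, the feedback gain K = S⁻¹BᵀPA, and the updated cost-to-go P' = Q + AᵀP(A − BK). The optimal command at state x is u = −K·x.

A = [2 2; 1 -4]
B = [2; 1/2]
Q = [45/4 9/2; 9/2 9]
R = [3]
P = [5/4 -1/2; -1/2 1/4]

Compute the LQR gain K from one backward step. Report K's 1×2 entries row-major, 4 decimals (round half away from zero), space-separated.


BᵀP = [2.2500 -0.8750]
S = R + BᵀPB = [3] + [4.0625] = [7.0625]
BᵀPA = [3.6250 8.0000]
K = S⁻¹·BᵀPA = [0.5133 1.1327]
A−BK = [0.9735 -0.2655; 0.7434 -4.5664]
AᵀP(A−BK) = [1.3894 2.8938; 2.8938 7.9381]
P' = Q + AᵀP(A−BK) = [12.6394 7.3938; 7.3938 16.9381]
tr(P') = 29.5774

0.5133 1.1327


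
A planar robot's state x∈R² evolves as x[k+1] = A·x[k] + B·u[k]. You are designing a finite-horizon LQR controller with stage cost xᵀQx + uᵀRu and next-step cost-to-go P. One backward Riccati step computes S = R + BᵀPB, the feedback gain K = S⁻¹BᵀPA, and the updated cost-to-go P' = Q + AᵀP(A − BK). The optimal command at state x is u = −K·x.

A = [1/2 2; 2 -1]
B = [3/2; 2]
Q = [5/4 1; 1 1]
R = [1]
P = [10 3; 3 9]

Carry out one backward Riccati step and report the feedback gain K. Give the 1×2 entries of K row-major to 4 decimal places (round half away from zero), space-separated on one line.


0.7161 0.2516

BᵀP = [21.0000 22.5000]
S = R + BᵀPB = [1] + [76.5000] = [77.5000]
BᵀPA = [55.5000 19.5000]
K = S⁻¹·BᵀPA = [0.7161 0.2516]
A−BK = [-0.5742 1.6226; 0.5677 -1.5032]
AᵀP(A−BK) = [4.7548 -11.4645; -11.4645 32.0935]
P' = Q + AᵀP(A−BK) = [6.0048 -10.4645; -10.4645 33.0935]
tr(P') = 39.0984


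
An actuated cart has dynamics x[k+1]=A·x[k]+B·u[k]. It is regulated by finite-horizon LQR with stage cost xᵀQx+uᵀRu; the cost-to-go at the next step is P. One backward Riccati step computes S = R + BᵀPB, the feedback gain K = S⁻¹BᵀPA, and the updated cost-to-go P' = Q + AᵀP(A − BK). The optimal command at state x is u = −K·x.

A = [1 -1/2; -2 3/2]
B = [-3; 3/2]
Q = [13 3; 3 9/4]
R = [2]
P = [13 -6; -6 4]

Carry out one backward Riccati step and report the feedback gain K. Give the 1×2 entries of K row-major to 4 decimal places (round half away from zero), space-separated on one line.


BᵀP = [-48.0000 24.0000]
S = R + BᵀPB = [2] + [180.0000] = [182.0000]
BᵀPA = [-96.0000 60.0000]
K = S⁻¹·BᵀPA = [-0.5275 0.3297]
A−BK = [-0.5824 0.4890; -1.2088 1.0055]
AᵀP(A−BK) = [2.3626 -1.8516; -1.8516 1.4698]
P' = Q + AᵀP(A−BK) = [15.3626 1.1484; 1.1484 3.7198]
tr(P') = 19.0824

-0.5275 0.3297


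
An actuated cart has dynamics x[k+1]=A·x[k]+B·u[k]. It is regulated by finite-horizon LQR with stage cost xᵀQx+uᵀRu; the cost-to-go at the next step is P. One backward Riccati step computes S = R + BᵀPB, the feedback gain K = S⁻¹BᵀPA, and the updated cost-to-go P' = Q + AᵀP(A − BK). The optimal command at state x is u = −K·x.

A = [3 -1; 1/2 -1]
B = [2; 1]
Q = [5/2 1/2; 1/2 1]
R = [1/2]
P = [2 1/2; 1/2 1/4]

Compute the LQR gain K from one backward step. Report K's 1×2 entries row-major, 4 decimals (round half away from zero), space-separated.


1.3140 -0.5349

BᵀP = [4.5000 1.2500]
S = R + BᵀPB = [1/2] + [10.2500] = [10.7500]
BᵀPA = [14.1250 -5.7500]
K = S⁻¹·BᵀPA = [1.3140 -0.5349]
A−BK = [0.3721 0.0698; -0.8140 -0.4651]
AᵀP(A−BK) = [1.0029 -0.3198; -0.3198 0.1744]
P' = Q + AᵀP(A−BK) = [3.5029 0.1802; 0.1802 1.1744]
tr(P') = 4.6773


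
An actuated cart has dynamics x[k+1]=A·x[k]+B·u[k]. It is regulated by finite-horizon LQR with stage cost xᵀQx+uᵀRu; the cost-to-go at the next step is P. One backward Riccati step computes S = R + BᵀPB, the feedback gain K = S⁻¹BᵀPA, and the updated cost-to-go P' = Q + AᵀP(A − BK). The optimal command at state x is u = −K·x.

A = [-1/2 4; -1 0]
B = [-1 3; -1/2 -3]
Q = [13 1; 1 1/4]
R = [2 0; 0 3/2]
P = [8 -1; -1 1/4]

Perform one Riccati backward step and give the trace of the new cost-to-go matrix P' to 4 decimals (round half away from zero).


BᵀP = [-7.5000 0.8750; 27.0000 -3.7500]
S = R + BᵀPB = [2 0; 0 3/2] + [7.0625 -25.1250; -25.1250 92.2500] = [9.0625 -25.1250; -25.1250 93.7500]
BᵀPA = [2.8750 -30.0000; -9.7500 108.0000]
K = S⁻¹·BᵀPA = [0.1125 -0.4534; -0.0739 1.0305]
A−BK = [-0.1660 0.4551; -1.1653 2.8647]
AᵀP(A−BK) = [0.2065 -0.6492; -0.6492 3.1052]
P' = Q + AᵀP(A−BK) = [13.2065 0.3508; 0.3508 3.3552]
tr(P') = 16.5617

16.5617


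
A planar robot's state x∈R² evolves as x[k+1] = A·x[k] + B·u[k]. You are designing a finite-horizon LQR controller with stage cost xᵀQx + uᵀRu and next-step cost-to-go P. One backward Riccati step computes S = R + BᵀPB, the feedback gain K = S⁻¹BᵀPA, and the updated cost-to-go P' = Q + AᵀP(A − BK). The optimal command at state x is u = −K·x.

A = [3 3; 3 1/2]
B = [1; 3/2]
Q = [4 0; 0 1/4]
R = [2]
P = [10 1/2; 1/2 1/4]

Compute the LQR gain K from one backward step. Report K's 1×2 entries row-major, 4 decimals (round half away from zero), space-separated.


2.4800 2.3244

BᵀP = [10.7500 0.8750]
S = R + BᵀPB = [2] + [12.0625] = [14.0625]
BᵀPA = [34.8750 32.6875]
K = S⁻¹·BᵀPA = [2.4800 2.3244]
A−BK = [0.5200 0.6756; -0.7200 -2.9867]
AᵀP(A−BK) = [14.7600 14.5600; 14.5600 15.5822]
P' = Q + AᵀP(A−BK) = [18.7600 14.5600; 14.5600 15.8322]
tr(P') = 34.5922
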